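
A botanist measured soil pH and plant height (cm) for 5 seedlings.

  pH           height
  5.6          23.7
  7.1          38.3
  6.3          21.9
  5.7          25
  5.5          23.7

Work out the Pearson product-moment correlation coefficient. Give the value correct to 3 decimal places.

n = 5, Σx = 30.2, Σy = 132.6, Σx² = 184.2, Σy² = 3694.88, Σxy = 815.47
nΣxy − ΣxΣy = 4077.35 − 4004.52 = 72.83
nΣx² − (Σx)² = 921 − 912.04 = 8.96; nΣy² − (Σy)² = 18474.4 − 17582.76 = 891.64
r = 72.83 / √(8.96 × 891.64) = 72.83 / 89.3817 ≈ 0.815

0.815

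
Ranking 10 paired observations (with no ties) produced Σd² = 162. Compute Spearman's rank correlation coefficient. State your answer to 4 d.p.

0.0182

ρ = 1 − 6Σd² / [n(n²−1)] = 1 − 6×162 / (10×99)
  = 1 − 972/990 = 1 − 0.98182 ≈ 0.0182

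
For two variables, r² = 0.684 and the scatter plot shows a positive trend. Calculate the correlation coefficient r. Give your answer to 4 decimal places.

0.8270

|r| = √0.684 = 0.8270
The association is positive, so r = 0.8270.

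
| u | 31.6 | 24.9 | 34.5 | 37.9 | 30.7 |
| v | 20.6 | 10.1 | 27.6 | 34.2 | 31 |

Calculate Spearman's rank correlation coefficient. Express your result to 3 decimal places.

Rank u: 3, 1, 4, 5, 2
Rank v: 2, 1, 3, 5, 4
d = rank(u) − rank(v): 1, 0, 1, 0, -2; Σd² = 6
ρ = 1 − 6Σd² / [n(n²−1)] = 1 − 6×6 / (5×24) = 1 − 36/120 ≈ 0.700

0.700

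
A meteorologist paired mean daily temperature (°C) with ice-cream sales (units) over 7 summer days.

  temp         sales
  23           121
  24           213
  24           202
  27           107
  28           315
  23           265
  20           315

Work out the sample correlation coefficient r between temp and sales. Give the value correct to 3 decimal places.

n = 7, Σx = 169, Σy = 1538, Σx² = 4123, Σy² = 380938, Σxy = 36847
nΣxy − ΣxΣy = 257929 − 259922 = -1993
nΣx² − (Σx)² = 28861 − 28561 = 300; nΣy² − (Σy)² = 2666566 − 2365444 = 301122
r = -1993 / √(300 × 301122) = -1993 / 9504.5568 ≈ -0.210

-0.210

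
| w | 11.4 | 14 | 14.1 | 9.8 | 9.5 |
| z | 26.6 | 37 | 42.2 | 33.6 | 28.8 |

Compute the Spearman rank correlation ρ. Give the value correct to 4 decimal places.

0.7000

Rank w: 3, 4, 5, 2, 1
Rank z: 1, 4, 5, 3, 2
d = rank(w) − rank(z): 2, 0, 0, -1, -1; Σd² = 6
ρ = 1 − 6Σd² / [n(n²−1)] = 1 − 6×6 / (5×24) = 1 − 36/120 ≈ 0.7000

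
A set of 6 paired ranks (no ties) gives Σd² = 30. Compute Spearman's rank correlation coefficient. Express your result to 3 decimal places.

ρ = 1 − 6Σd² / [n(n²−1)] = 1 − 6×30 / (6×35)
  = 1 − 180/210 = 1 − 0.8571 ≈ 0.143

0.143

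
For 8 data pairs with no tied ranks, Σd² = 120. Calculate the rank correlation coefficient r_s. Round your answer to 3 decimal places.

-0.429

ρ = 1 − 6Σd² / [n(n²−1)] = 1 − 6×120 / (8×63)
  = 1 − 720/504 = 1 − 1.4286 ≈ -0.429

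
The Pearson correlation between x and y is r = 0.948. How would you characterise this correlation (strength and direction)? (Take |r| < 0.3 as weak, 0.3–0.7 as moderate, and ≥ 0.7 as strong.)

r = 0.948 > 0 so the relationship is positive.
|r| = 0.948, which falls in the strong range.

strong positive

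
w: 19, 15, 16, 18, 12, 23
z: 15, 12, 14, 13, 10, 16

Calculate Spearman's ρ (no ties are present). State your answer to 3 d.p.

Rank w: 5, 2, 3, 4, 1, 6
Rank z: 5, 2, 4, 3, 1, 6
d = rank(w) − rank(z): 0, 0, -1, 1, 0, 0; Σd² = 2
ρ = 1 − 6Σd² / [n(n²−1)] = 1 − 6×2 / (6×35) = 1 − 12/210 ≈ 0.943

0.943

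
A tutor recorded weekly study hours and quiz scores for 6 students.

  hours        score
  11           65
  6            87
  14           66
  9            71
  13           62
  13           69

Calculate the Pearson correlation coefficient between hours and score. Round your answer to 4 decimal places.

-0.8669

n = 6, Σx = 66, Σy = 420, Σx² = 772, Σy² = 29796, Σxy = 4503
nΣxy − ΣxΣy = 27018 − 27720 = -702
nΣx² − (Σx)² = 4632 − 4356 = 276; nΣy² − (Σy)² = 178776 − 176400 = 2376
r = -702 / √(276 × 2376) = -702 / 809.8000 ≈ -0.8669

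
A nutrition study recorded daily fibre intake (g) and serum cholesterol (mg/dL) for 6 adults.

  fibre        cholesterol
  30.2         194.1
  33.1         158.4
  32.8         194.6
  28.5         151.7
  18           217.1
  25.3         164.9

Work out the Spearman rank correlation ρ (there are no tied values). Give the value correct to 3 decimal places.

-0.314

Rank fibre: 4, 6, 5, 3, 1, 2
Rank cholesterol: 4, 2, 5, 1, 6, 3
d = rank(fibre) − rank(cholesterol): 0, 4, 0, 2, -5, -1; Σd² = 46
ρ = 1 − 6Σd² / [n(n²−1)] = 1 − 6×46 / (6×35) = 1 − 276/210 ≈ -0.314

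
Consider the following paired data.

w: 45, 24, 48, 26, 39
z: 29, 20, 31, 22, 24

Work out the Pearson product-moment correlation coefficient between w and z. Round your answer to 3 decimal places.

n = 5, Σw = 182, Σz = 126, Σw² = 7102, Σz² = 3262, Σwz = 4781
nΣwz − ΣwΣz = 23905 − 22932 = 973
nΣw² − (Σw)² = 35510 − 33124 = 2386; nΣz² − (Σz)² = 16310 − 15876 = 434
r = 973 / √(2386 × 434) = 973 / 1017.6070 ≈ 0.956

0.956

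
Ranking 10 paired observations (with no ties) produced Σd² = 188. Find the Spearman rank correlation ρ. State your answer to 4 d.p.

ρ = 1 − 6Σd² / [n(n²−1)] = 1 − 6×188 / (10×99)
  = 1 − 1128/990 = 1 − 1.13939 ≈ -0.1394

-0.1394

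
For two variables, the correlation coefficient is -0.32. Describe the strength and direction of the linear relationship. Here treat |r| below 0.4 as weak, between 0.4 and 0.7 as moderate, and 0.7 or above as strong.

weak negative

r = -0.32 < 0 so the relationship is negative.
|r| = 0.32, which falls in the weak range.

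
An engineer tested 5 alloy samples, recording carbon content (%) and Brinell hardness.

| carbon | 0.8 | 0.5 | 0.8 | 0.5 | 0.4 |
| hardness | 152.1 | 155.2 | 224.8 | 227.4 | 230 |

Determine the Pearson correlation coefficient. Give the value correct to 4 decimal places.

-0.2934

n = 5, Σx = 3, Σy = 989.5, Σx² = 1.94, Σy² = 202367.25, Σxy = 584.82
nΣxy − ΣxΣy = 2924.1 − 2968.5 = -44.4
nΣx² − (Σx)² = 9.7 − 9 = 0.7; nΣy² − (Σy)² = 1011836.25 − 979110.25 = 32726
r = -44.4 / √(0.7 × 32726) = -44.4 / 151.3546 ≈ -0.2934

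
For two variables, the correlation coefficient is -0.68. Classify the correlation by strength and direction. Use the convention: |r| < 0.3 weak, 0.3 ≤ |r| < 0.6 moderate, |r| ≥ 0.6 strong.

strong negative

r = -0.68 < 0 so the relationship is negative.
|r| = 0.68, which falls in the strong range.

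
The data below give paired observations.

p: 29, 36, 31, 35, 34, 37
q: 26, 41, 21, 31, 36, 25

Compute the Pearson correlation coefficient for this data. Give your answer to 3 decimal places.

0.478

n = 6, Σp = 202, Σq = 180, Σp² = 6848, Σq² = 5680, Σpq = 6115
nΣpq − ΣpΣq = 36690 − 36360 = 330
nΣp² − (Σp)² = 41088 − 40804 = 284; nΣq² − (Σq)² = 34080 − 32400 = 1680
r = 330 / √(284 × 1680) = 330 / 690.7387 ≈ 0.478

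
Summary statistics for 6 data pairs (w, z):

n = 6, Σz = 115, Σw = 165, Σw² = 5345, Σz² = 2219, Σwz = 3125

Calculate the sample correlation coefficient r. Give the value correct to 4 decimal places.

r = (nΣwz − ΣwΣz) / √[(nΣw² − (Σw)²)(nΣz² − (Σz)²)]
Numerator: 6×3125 − 165×115 = -225
Denominator: √[(32070 − 27225)(13314 − 13225)] = √[4845 × 89] = 656.6620
r = -225 / 656.6620 ≈ -0.3426

-0.3426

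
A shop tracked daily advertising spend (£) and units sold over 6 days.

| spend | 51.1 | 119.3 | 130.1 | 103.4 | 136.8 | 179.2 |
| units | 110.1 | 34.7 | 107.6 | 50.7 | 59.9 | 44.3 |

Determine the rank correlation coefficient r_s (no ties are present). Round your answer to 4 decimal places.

-0.3714

Rank spend: 1, 3, 4, 2, 5, 6
Rank units: 6, 1, 5, 3, 4, 2
d = rank(spend) − rank(units): -5, 2, -1, -1, 1, 4; Σd² = 48
ρ = 1 − 6Σd² / [n(n²−1)] = 1 − 6×48 / (6×35) = 1 − 288/210 ≈ -0.3714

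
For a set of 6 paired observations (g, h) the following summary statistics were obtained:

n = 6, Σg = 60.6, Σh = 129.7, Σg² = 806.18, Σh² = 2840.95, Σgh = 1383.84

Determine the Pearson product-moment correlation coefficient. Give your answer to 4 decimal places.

0.8685

r = (nΣgh − ΣgΣh) / √[(nΣg² − (Σg)²)(nΣh² − (Σh)²)]
Numerator: 6×1383.84 − 60.6×129.7 = 443.22
Denominator: √[(4837.08 − 3672.36)(17045.7 − 16822.09)] = √[1164.72 × 223.61] = 510.3362
r = 443.22 / 510.3362 ≈ 0.8685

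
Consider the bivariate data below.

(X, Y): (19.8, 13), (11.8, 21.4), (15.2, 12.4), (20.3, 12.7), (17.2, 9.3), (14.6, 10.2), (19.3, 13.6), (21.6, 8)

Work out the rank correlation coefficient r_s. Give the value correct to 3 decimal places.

-0.333

Rank X: 6, 1, 3, 7, 4, 2, 5, 8
Rank Y: 6, 8, 4, 5, 2, 3, 7, 1
d = rank(X) − rank(Y): 0, -7, -1, 2, 2, -1, -2, 7; Σd² = 112
ρ = 1 − 6Σd² / [n(n²−1)] = 1 − 6×112 / (8×63) = 1 − 672/504 ≈ -0.333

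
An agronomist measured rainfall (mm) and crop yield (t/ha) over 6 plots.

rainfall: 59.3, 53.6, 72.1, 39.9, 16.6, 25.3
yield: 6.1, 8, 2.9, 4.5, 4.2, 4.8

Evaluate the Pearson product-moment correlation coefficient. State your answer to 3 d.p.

0.076

n = 6, Σx = 266.8, Σy = 30.5, Σx² = 14095.52, Σy² = 170.55, Σxy = 1370.33
nΣxy − ΣxΣy = 8221.98 − 8137.4 = 84.58
nΣx² − (Σx)² = 84573.12 − 71182.24 = 13390.88; nΣy² − (Σy)² = 1023.3 − 930.25 = 93.05
r = 84.58 / √(13390.88 × 93.05) = 84.58 / 1116.2533 ≈ 0.076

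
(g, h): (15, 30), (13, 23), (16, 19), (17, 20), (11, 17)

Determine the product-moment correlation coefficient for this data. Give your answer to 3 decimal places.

n = 5, Σg = 72, Σh = 109, Σg² = 1060, Σh² = 2479, Σgh = 1580
nΣgh − ΣgΣh = 7900 − 7848 = 52
nΣg² − (Σg)² = 5300 − 5184 = 116; nΣh² − (Σh)² = 12395 − 11881 = 514
r = 52 / √(116 × 514) = 52 / 244.1803 ≈ 0.213

0.213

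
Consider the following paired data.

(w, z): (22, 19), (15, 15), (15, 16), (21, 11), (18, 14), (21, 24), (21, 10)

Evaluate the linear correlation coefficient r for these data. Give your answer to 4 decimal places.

n = 7, Σw = 133, Σz = 109, Σw² = 2581, Σz² = 1835, Σwz = 2080
nΣwz − ΣwΣz = 14560 − 14497 = 63
nΣw² − (Σw)² = 18067 − 17689 = 378; nΣz² − (Σz)² = 12845 − 11881 = 964
r = 63 / √(378 × 964) = 63 / 603.6489 ≈ 0.1044

0.1044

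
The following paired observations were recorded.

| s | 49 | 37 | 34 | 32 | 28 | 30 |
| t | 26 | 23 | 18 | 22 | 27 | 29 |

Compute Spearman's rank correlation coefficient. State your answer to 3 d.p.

-0.429

Rank s: 6, 5, 4, 3, 1, 2
Rank t: 4, 3, 1, 2, 5, 6
d = rank(s) − rank(t): 2, 2, 3, 1, -4, -4; Σd² = 50
ρ = 1 − 6Σd² / [n(n²−1)] = 1 − 6×50 / (6×35) = 1 − 300/210 ≈ -0.429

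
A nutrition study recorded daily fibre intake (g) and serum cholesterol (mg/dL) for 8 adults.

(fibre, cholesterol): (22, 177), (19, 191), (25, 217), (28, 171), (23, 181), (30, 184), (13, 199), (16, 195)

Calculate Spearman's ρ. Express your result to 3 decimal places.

Rank fibre: 4, 3, 6, 7, 5, 8, 1, 2
Rank cholesterol: 2, 5, 8, 1, 3, 4, 7, 6
d = rank(fibre) − rank(cholesterol): 2, -2, -2, 6, 2, 4, -6, -4; Σd² = 120
ρ = 1 − 6Σd² / [n(n²−1)] = 1 − 6×120 / (8×63) = 1 − 720/504 ≈ -0.429

-0.429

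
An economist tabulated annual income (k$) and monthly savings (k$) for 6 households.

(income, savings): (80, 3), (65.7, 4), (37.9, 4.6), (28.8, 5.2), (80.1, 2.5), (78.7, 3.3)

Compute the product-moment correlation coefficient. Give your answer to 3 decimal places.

-0.951

n = 6, Σx = 371.2, Σy = 22.6, Σx² = 25592.04, Σy² = 90.34, Σxy = 1286.86
nΣxy − ΣxΣy = 7721.16 − 8389.12 = -667.96
nΣx² − (Σx)² = 153552.24 − 137789.44 = 15762.8; nΣy² − (Σy)² = 542.04 − 510.76 = 31.28
r = -667.96 / √(15762.8 × 31.28) = -667.96 / 702.1826 ≈ -0.951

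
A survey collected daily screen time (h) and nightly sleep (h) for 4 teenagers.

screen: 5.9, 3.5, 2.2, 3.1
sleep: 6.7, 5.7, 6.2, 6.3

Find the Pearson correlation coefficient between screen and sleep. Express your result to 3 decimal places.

0.586

n = 4, Σx = 14.7, Σy = 24.9, Σx² = 61.51, Σy² = 155.51, Σxy = 92.65
nΣxy − ΣxΣy = 370.6 − 366.03 = 4.57
nΣx² − (Σx)² = 246.04 − 216.09 = 29.95; nΣy² − (Σy)² = 622.04 − 620.01 = 2.03
r = 4.57 / √(29.95 × 2.03) = 4.57 / 7.7973 ≈ 0.586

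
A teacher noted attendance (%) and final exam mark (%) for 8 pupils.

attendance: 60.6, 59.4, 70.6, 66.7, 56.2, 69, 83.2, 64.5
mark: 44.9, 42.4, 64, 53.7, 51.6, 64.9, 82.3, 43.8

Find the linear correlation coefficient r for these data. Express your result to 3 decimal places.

n = 8, Σx = 530.2, Σy = 447.6, Σx² = 35635.9, Σy² = 26359.76, Σxy = 30390.17
nΣxy − ΣxΣy = 243121.36 − 237317.52 = 5803.84
nΣx² − (Σx)² = 285087.2 − 281112.04 = 3975.16; nΣy² − (Σy)² = 210878.08 − 200345.76 = 10532.32
r = 5803.84 / √(3975.16 × 10532.32) = 5803.84 / 6470.5222 ≈ 0.897

0.897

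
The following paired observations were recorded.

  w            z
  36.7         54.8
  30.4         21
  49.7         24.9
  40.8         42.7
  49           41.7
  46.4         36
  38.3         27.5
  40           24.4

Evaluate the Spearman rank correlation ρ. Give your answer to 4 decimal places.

0.1429

Rank w: 2, 1, 8, 5, 7, 6, 3, 4
Rank z: 8, 1, 3, 7, 6, 5, 4, 2
d = rank(w) − rank(z): -6, 0, 5, -2, 1, 1, -1, 2; Σd² = 72
ρ = 1 − 6Σd² / [n(n²−1)] = 1 − 6×72 / (8×63) = 1 − 432/504 ≈ 0.1429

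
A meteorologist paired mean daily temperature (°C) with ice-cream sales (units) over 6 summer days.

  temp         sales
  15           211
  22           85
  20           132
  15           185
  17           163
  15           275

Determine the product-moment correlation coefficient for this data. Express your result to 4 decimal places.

n = 6, Σx = 104, Σy = 1051, Σx² = 1848, Σy² = 205589, Σxy = 17346
nΣxy − ΣxΣy = 104076 − 109304 = -5228
nΣx² − (Σx)² = 11088 − 10816 = 272; nΣy² − (Σy)² = 1233534 − 1104601 = 128933
r = -5228 / √(272 × 128933) = -5228 / 5921.9740 ≈ -0.8828

-0.8828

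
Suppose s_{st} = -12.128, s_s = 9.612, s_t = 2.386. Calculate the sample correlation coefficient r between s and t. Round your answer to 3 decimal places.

r = Cov(s,t) / (s_s · s_t) = -12.128 / (9.612 × 2.386)
  = -12.128 / 22.9342 ≈ -0.529

-0.529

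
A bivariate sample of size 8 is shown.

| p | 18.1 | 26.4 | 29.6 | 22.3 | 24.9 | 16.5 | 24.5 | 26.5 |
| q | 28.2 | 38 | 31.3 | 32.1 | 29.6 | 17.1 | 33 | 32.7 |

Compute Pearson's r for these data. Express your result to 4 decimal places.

0.7422

n = 8, Σp = 188.8, Σq = 242, Σp² = 4592.78, Σq² = 7576.2, Σpq = 5850.17
nΣpq − ΣpΣq = 46801.36 − 45689.6 = 1111.76
nΣp² − (Σp)² = 36742.24 − 35645.44 = 1096.8; nΣq² − (Σq)² = 60609.6 − 58564 = 2045.6
r = 1111.76 / √(1096.8 × 2045.6) = 1111.76 / 1497.8698 ≈ 0.7422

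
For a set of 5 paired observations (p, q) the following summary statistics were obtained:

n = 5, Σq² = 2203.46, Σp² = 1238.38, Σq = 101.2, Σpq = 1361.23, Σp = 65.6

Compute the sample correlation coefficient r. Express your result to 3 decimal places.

0.138

r = (nΣpq − ΣpΣq) / √[(nΣp² − (Σp)²)(nΣq² − (Σq)²)]
Numerator: 5×1361.23 − 65.6×101.2 = 167.43
Denominator: √[(6191.9 − 4303.36)(11017.3 − 10241.44)] = √[1888.54 × 775.86] = 1210.4721
r = 167.43 / 1210.4721 ≈ 0.138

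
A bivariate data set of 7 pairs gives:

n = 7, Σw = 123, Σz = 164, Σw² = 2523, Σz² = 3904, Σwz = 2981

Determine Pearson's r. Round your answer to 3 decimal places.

r = (nΣwz − ΣwΣz) / √[(nΣw² − (Σw)²)(nΣz² − (Σz)²)]
Numerator: 7×2981 − 123×164 = 695
Denominator: √[(17661 − 15129)(27328 − 26896)] = √[2532 × 432] = 1045.8604
r = 695 / 1045.8604 ≈ 0.665

0.665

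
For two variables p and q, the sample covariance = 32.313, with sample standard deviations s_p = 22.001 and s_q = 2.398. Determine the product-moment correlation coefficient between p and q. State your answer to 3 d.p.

r = Cov(p,q) / (s_p · s_q) = 32.313 / (22.001 × 2.398)
  = 32.313 / 52.7584 ≈ 0.612

0.612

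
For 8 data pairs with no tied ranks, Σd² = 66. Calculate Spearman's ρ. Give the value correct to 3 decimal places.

ρ = 1 − 6Σd² / [n(n²−1)] = 1 − 6×66 / (8×63)
  = 1 − 396/504 = 1 − 0.7857 ≈ 0.214

0.214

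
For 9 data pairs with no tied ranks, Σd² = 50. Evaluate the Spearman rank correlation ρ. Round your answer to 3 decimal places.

ρ = 1 − 6Σd² / [n(n²−1)] = 1 − 6×50 / (9×80)
  = 1 − 300/720 = 1 − 0.4167 ≈ 0.583

0.583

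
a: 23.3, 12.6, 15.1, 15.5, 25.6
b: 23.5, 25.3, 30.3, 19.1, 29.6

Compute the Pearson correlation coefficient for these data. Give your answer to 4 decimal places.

0.2257

n = 5, Σa = 92.1, Σb = 127.8, Σa² = 1825.27, Σb² = 3351.4, Σab = 2377.67
nΣab − ΣaΣb = 11888.35 − 11770.38 = 117.97
nΣa² − (Σa)² = 9126.35 − 8482.41 = 643.94; nΣb² − (Σb)² = 16757 − 16332.84 = 424.16
r = 117.97 / √(643.94 × 424.16) = 117.97 / 522.6218 ≈ 0.2257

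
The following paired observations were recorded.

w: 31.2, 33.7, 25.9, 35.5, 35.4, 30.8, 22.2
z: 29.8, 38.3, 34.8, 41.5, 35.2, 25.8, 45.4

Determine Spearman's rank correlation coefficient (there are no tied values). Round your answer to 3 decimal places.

0.107

Rank w: 4, 5, 2, 7, 6, 3, 1
Rank z: 2, 5, 3, 6, 4, 1, 7
d = rank(w) − rank(z): 2, 0, -1, 1, 2, 2, -6; Σd² = 50
ρ = 1 − 6Σd² / [n(n²−1)] = 1 − 6×50 / (7×48) = 1 − 300/336 ≈ 0.107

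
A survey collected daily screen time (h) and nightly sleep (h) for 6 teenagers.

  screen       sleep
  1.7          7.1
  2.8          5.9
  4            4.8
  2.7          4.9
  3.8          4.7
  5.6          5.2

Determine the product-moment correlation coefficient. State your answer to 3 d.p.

n = 6, Σx = 20.6, Σy = 32.6, Σx² = 79.82, Σy² = 181.4, Σxy = 108
nΣxy − ΣxΣy = 648 − 671.56 = -23.56
nΣx² − (Σx)² = 478.92 − 424.36 = 54.56; nΣy² − (Σy)² = 1088.4 − 1062.76 = 25.64
r = -23.56 / √(54.56 × 25.64) = -23.56 / 37.4021 ≈ -0.630

-0.630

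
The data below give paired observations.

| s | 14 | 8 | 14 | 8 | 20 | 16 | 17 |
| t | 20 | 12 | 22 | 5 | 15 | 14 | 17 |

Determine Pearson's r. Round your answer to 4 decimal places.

n = 7, Σs = 97, Σt = 105, Σs² = 1465, Σt² = 1763, Σst = 1537
nΣst − ΣsΣt = 10759 − 10185 = 574
nΣs² − (Σs)² = 10255 − 9409 = 846; nΣt² − (Σt)² = 12341 − 11025 = 1316
r = 574 / √(846 × 1316) = 574 / 1055.1474 ≈ 0.5440

0.5440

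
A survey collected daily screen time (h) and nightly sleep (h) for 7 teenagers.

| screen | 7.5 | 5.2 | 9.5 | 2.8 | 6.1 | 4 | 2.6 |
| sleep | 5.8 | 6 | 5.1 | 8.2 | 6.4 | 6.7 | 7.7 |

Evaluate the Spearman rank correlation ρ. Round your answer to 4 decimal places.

-0.9286

Rank screen: 6, 4, 7, 2, 5, 3, 1
Rank sleep: 2, 3, 1, 7, 4, 5, 6
d = rank(screen) − rank(sleep): 4, 1, 6, -5, 1, -2, -5; Σd² = 108
ρ = 1 − 6Σd² / [n(n²−1)] = 1 − 6×108 / (7×48) = 1 − 648/336 ≈ -0.9286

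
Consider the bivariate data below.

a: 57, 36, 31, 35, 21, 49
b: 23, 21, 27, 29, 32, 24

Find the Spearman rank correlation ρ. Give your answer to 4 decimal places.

-0.7714

Rank a: 6, 4, 2, 3, 1, 5
Rank b: 2, 1, 4, 5, 6, 3
d = rank(a) − rank(b): 4, 3, -2, -2, -5, 2; Σd² = 62
ρ = 1 − 6Σd² / [n(n²−1)] = 1 − 6×62 / (6×35) = 1 − 372/210 ≈ -0.7714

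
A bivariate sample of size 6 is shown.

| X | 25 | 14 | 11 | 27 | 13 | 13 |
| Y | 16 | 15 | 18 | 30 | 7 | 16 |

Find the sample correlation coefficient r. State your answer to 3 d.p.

0.644

n = 6, ΣX = 103, ΣY = 102, ΣX² = 2009, ΣY² = 2010, ΣXY = 1917
nΣXY − ΣXΣY = 11502 − 10506 = 996
nΣX² − (ΣX)² = 12054 − 10609 = 1445; nΣY² − (ΣY)² = 12060 − 10404 = 1656
r = 996 / √(1445 × 1656) = 996 / 1546.9066 ≈ 0.644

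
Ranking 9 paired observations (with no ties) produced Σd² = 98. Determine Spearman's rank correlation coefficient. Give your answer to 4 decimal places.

ρ = 1 − 6Σd² / [n(n²−1)] = 1 − 6×98 / (9×80)
  = 1 − 588/720 = 1 − 0.81667 ≈ 0.1833

0.1833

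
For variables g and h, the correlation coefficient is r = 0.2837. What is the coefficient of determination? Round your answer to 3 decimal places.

0.080

r² = (0.2837)² = 0.080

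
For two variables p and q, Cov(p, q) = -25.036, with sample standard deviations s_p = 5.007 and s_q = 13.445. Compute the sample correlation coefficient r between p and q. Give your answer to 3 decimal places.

r = Cov(p,q) / (s_p · s_q) = -25.036 / (5.007 × 13.445)
  = -25.036 / 67.3191 ≈ -0.372

-0.372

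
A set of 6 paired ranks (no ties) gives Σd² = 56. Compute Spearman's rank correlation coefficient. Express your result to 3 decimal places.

-0.600

ρ = 1 − 6Σd² / [n(n²−1)] = 1 − 6×56 / (6×35)
  = 1 − 336/210 = 1 − 1.6000 ≈ -0.600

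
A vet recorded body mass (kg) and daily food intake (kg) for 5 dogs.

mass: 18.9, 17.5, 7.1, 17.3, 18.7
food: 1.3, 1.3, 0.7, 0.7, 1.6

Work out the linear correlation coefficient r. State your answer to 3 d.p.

0.660

n = 5, Σx = 79.5, Σy = 5.6, Σx² = 1362.85, Σy² = 6.92, Σxy = 94.32
nΣxy − ΣxΣy = 471.6 − 445.2 = 26.4
nΣx² − (Σx)² = 6814.25 − 6320.25 = 494; nΣy² − (Σy)² = 34.6 − 31.36 = 3.24
r = 26.4 / √(494 × 3.24) = 26.4 / 40.0070 ≈ 0.660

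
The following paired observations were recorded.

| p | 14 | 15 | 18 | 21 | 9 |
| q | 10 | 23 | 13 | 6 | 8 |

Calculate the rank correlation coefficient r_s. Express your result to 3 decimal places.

Rank p: 2, 3, 4, 5, 1
Rank q: 3, 5, 4, 1, 2
d = rank(p) − rank(q): -1, -2, 0, 4, -1; Σd² = 22
ρ = 1 − 6Σd² / [n(n²−1)] = 1 − 6×22 / (5×24) = 1 − 132/120 ≈ -0.100

-0.100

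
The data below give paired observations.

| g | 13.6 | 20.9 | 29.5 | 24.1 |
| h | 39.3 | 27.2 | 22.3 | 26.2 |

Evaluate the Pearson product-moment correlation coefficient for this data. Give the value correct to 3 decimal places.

-0.961

n = 4, Σg = 88.1, Σh = 115, Σg² = 2072.83, Σh² = 3468.06, Σgh = 2392.23
nΣgh − ΣgΣh = 9568.92 − 10131.5 = -562.58
nΣg² − (Σg)² = 8291.32 − 7761.61 = 529.71; nΣh² − (Σh)² = 13872.24 − 13225 = 647.24
r = -562.58 / √(529.71 × 647.24) = -562.58 / 585.5335 ≈ -0.961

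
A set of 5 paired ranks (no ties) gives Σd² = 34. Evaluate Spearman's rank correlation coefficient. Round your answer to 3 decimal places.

ρ = 1 − 6Σd² / [n(n²−1)] = 1 − 6×34 / (5×24)
  = 1 − 204/120 = 1 − 1.7000 ≈ -0.700

-0.700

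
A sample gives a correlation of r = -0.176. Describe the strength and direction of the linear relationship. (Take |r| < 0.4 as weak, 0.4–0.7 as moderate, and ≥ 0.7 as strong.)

weak negative

r = -0.176 < 0 so the relationship is negative.
|r| = 0.176, which falls in the weak range.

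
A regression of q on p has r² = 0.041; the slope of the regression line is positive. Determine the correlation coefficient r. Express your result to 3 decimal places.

0.202

|r| = √0.041 = 0.202
The association is positive, so r = 0.202.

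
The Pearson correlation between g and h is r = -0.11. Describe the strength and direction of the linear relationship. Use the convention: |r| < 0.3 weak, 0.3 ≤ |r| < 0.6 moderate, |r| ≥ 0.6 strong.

r = -0.11 < 0 so the relationship is negative.
|r| = 0.11, which falls in the weak range.

weak negative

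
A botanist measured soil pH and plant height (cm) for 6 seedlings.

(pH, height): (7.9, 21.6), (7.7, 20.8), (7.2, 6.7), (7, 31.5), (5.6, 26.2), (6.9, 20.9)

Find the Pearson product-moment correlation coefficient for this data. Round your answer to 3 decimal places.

n = 6, Σx = 42.3, Σy = 127.7, Σx² = 301.51, Σy² = 3059.59, Σxy = 890.47
nΣxy − ΣxΣy = 5342.82 − 5401.71 = -58.89
nΣx² − (Σx)² = 1809.06 − 1789.29 = 19.77; nΣy² − (Σy)² = 18357.54 − 16307.29 = 2050.25
r = -58.89 / √(19.77 × 2050.25) = -58.89 / 201.3292 ≈ -0.293

-0.293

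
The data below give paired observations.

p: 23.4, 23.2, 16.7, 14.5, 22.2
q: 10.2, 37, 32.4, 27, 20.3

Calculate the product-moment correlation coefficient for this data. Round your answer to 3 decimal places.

n = 5, Σp = 100, Σq = 126.9, Σp² = 2067.78, Σq² = 3663.89, Σpq = 2480.32
nΣpq − ΣpΣq = 12401.6 − 12690 = -288.4
nΣp² − (Σp)² = 10338.9 − 10000 = 338.9; nΣq² − (Σq)² = 18319.45 − 16103.61 = 2215.84
r = -288.4 / √(338.9 × 2215.84) = -288.4 / 866.5727 ≈ -0.333

-0.333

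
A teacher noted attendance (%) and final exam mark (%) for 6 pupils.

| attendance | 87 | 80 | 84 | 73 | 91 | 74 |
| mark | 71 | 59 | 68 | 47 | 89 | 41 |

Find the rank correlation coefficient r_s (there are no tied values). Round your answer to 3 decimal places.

0.943

Rank attendance: 5, 3, 4, 1, 6, 2
Rank mark: 5, 3, 4, 2, 6, 1
d = rank(attendance) − rank(mark): 0, 0, 0, -1, 0, 1; Σd² = 2
ρ = 1 − 6Σd² / [n(n²−1)] = 1 − 6×2 / (6×35) = 1 − 12/210 ≈ 0.943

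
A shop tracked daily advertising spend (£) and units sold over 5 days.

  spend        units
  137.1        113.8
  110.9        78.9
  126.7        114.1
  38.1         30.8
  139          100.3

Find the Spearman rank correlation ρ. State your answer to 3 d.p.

Rank spend: 4, 2, 3, 1, 5
Rank units: 4, 2, 5, 1, 3
d = rank(spend) − rank(units): 0, 0, -2, 0, 2; Σd² = 8
ρ = 1 − 6Σd² / [n(n²−1)] = 1 − 6×8 / (5×24) = 1 − 48/120 ≈ 0.600

0.600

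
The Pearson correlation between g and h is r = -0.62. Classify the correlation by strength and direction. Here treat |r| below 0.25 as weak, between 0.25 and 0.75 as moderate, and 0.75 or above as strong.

r = -0.62 < 0 so the relationship is negative.
|r| = 0.62, which falls in the moderate range.

moderate negative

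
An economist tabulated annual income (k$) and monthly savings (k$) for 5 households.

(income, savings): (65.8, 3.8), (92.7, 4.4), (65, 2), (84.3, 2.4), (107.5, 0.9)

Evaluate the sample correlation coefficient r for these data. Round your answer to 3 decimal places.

n = 5, Σx = 415.3, Σy = 13.5, Σx² = 35810.67, Σy² = 44.37, Σxy = 1086.99
nΣxy − ΣxΣy = 5434.95 − 5606.55 = -171.6
nΣx² − (Σx)² = 179053.35 − 172474.09 = 6579.26; nΣy² − (Σy)² = 221.85 − 182.25 = 39.6
r = -171.6 / √(6579.26 × 39.6) = -171.6 / 510.4299 ≈ -0.336

-0.336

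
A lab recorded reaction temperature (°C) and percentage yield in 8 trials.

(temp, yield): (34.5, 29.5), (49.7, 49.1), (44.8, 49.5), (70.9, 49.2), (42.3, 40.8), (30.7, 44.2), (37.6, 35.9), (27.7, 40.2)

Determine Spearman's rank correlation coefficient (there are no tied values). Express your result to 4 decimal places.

Rank temp: 3, 7, 6, 8, 5, 2, 4, 1
Rank yield: 1, 6, 8, 7, 4, 5, 2, 3
d = rank(temp) − rank(yield): 2, 1, -2, 1, 1, -3, 2, -2; Σd² = 28
ρ = 1 − 6Σd² / [n(n²−1)] = 1 − 6×28 / (8×63) = 1 − 168/504 ≈ 0.6667

0.6667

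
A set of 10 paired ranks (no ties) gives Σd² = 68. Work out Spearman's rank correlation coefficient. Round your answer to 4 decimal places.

ρ = 1 − 6Σd² / [n(n²−1)] = 1 − 6×68 / (10×99)
  = 1 − 408/990 = 1 − 0.41212 ≈ 0.5879

0.5879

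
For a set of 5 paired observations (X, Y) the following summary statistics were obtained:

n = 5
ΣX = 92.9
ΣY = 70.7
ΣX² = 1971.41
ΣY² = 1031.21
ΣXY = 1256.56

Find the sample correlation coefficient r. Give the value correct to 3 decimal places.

-0.649

r = (nΣXY − ΣXΣY) / √[(nΣX² − (ΣX)²)(nΣY² − (ΣY)²)]
Numerator: 5×1256.56 − 92.9×70.7 = -285.23
Denominator: √[(9857.05 − 8630.41)(5156.05 − 4998.49)] = √[1226.64 × 157.56] = 439.6242
r = -285.23 / 439.6242 ≈ -0.649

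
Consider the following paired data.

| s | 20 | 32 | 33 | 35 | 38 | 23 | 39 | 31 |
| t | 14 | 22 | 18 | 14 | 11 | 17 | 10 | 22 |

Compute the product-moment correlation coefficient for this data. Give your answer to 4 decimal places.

n = 8, Σs = 251, Σt = 128, Σs² = 8193, Σt² = 2194, Σst = 3949
nΣst − ΣsΣt = 31592 − 32128 = -536
nΣs² − (Σs)² = 65544 − 63001 = 2543; nΣt² − (Σt)² = 17552 − 16384 = 1168
r = -536 / √(2543 × 1168) = -536 / 1723.4338 ≈ -0.3110

-0.3110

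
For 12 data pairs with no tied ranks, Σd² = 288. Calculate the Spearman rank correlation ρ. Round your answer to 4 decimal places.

ρ = 1 − 6Σd² / [n(n²−1)] = 1 − 6×288 / (12×143)
  = 1 − 1728/1716 = 1 − 1.00699 ≈ -0.0070

-0.0070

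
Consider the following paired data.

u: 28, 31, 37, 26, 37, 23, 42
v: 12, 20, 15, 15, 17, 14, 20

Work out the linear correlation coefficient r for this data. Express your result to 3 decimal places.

n = 7, Σu = 224, Σv = 113, Σu² = 7452, Σv² = 1879, Σuv = 3692
nΣuv − ΣuΣv = 25844 − 25312 = 532
nΣu² − (Σu)² = 52164 − 50176 = 1988; nΣv² − (Σv)² = 13153 − 12769 = 384
r = 532 / √(1988 × 384) = 532 / 873.7231 ≈ 0.609

0.609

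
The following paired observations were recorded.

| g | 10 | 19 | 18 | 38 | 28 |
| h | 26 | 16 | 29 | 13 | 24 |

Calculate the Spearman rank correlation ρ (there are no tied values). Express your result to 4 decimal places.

Rank g: 1, 3, 2, 5, 4
Rank h: 4, 2, 5, 1, 3
d = rank(g) − rank(h): -3, 1, -3, 4, 1; Σd² = 36
ρ = 1 − 6Σd² / [n(n²−1)] = 1 − 6×36 / (5×24) = 1 − 216/120 ≈ -0.8000

-0.8000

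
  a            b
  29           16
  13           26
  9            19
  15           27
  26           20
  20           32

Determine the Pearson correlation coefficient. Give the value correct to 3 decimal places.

-0.324

n = 6, Σa = 112, Σb = 140, Σa² = 2392, Σb² = 3446, Σab = 2538
nΣab − ΣaΣb = 15228 − 15680 = -452
nΣa² − (Σa)² = 14352 − 12544 = 1808; nΣb² − (Σb)² = 20676 − 19600 = 1076
r = -452 / √(1808 × 1076) = -452 / 1394.7788 ≈ -0.324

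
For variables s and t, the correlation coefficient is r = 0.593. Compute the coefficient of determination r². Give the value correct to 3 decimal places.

r² = (0.593)² = 0.352

0.352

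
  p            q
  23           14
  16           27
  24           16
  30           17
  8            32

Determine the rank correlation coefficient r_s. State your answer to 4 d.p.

Rank p: 3, 2, 4, 5, 1
Rank q: 1, 4, 2, 3, 5
d = rank(p) − rank(q): 2, -2, 2, 2, -4; Σd² = 32
ρ = 1 − 6Σd² / [n(n²−1)] = 1 − 6×32 / (5×24) = 1 − 192/120 ≈ -0.6000

-0.6000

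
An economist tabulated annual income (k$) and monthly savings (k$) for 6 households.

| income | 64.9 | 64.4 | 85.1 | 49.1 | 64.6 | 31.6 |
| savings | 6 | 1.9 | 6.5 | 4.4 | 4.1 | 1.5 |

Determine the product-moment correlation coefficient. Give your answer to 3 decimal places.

0.706

n = 6, Σx = 359.7, Σy = 24.4, Σx² = 23183.91, Σy² = 120.28, Σxy = 1593.21
nΣxy − ΣxΣy = 9559.26 − 8776.68 = 782.58
nΣx² − (Σx)² = 139103.46 − 129384.09 = 9719.37; nΣy² − (Σy)² = 721.68 − 595.36 = 126.32
r = 782.58 / √(9719.37 × 126.32) = 782.58 / 1108.0392 ≈ 0.706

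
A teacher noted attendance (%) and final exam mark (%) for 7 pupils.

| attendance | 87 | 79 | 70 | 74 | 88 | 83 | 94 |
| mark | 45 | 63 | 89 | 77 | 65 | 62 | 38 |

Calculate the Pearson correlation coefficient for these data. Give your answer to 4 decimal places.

n = 7, Σx = 575, Σy = 439, Σx² = 47655, Σy² = 29357, Σxy = 35258
nΣxy − ΣxΣy = 246806 − 252425 = -5619
nΣx² − (Σx)² = 333585 − 330625 = 2960; nΣy² − (Σy)² = 205499 − 192721 = 12778
r = -5619 / √(2960 × 12778) = -5619 / 6150.0309 ≈ -0.9137

-0.9137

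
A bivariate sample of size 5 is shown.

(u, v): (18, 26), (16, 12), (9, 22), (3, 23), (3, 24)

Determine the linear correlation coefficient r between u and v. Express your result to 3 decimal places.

n = 5, Σu = 49, Σv = 107, Σu² = 679, Σv² = 2409, Σuv = 999
nΣuv − ΣuΣv = 4995 − 5243 = -248
nΣu² − (Σu)² = 3395 − 2401 = 994; nΣv² − (Σv)² = 12045 − 11449 = 596
r = -248 / √(994 × 596) = -248 / 769.6908 ≈ -0.322

-0.322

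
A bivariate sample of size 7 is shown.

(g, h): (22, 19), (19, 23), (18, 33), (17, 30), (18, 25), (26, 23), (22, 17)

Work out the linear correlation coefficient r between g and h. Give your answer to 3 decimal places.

n = 7, Σg = 142, Σh = 170, Σg² = 2942, Σh² = 4322, Σgh = 3381
nΣgh − ΣgΣh = 23667 − 24140 = -473
nΣg² − (Σg)² = 20594 − 20164 = 430; nΣh² − (Σh)² = 30254 − 28900 = 1354
r = -473 / √(430 × 1354) = -473 / 763.0334 ≈ -0.620

-0.620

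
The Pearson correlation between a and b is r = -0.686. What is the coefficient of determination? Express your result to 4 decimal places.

0.4706

r² = (-0.686)² = 0.4706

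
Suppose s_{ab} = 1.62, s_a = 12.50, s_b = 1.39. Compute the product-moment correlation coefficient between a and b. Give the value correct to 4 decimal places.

r = Cov(a,b) / (s_a · s_b) = 1.62 / (12.50 × 1.39)
  = 1.62 / 17.3750 ≈ 0.0932

0.0932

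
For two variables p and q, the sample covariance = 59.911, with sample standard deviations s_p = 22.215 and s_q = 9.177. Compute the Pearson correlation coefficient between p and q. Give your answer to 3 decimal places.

0.294

r = Cov(p,q) / (s_p · s_q) = 59.911 / (22.215 × 9.177)
  = 59.911 / 203.8671 ≈ 0.294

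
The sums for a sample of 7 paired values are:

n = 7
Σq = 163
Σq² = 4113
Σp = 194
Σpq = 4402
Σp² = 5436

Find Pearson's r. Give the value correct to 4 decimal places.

-0.8404

r = (nΣpq − ΣpΣq) / √[(nΣp² − (Σp)²)(nΣq² − (Σq)²)]
Numerator: 7×4402 − 194×163 = -808
Denominator: √[(38052 − 37636)(28791 − 26569)] = √[416 × 2222] = 961.4323
r = -808 / 961.4323 ≈ -0.8404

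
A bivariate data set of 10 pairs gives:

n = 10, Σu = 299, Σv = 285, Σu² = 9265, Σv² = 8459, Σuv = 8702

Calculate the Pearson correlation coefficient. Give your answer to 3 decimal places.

r = (nΣuv − ΣuΣv) / √[(nΣu² − (Σu)²)(nΣv² − (Σv)²)]
Numerator: 10×8702 − 299×285 = 1805
Denominator: √[(92650 − 89401)(84590 − 81225)] = √[3249 × 3365] = 3306.4913
r = 1805 / 3306.4913 ≈ 0.546

0.546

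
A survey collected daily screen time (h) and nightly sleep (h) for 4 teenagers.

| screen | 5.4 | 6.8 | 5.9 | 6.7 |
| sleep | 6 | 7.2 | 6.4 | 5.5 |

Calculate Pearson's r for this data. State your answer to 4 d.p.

0.2431

n = 4, Σx = 24.8, Σy = 25.1, Σx² = 155.1, Σy² = 159.05, Σxy = 155.97
nΣxy − ΣxΣy = 623.88 − 622.48 = 1.4
nΣx² − (Σx)² = 620.4 − 615.04 = 5.36; nΣy² − (Σy)² = 636.2 − 630.01 = 6.19
r = 1.4 / √(5.36 × 6.19) = 1.4 / 5.7601 ≈ 0.2431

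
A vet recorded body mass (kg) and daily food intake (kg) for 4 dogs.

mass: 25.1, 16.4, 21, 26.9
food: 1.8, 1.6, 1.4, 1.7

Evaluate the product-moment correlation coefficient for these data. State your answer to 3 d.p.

n = 4, Σx = 89.4, Σy = 6.5, Σx² = 2063.58, Σy² = 10.65, Σxy = 146.55
nΣxy − ΣxΣy = 586.2 − 581.1 = 5.1
nΣx² − (Σx)² = 8254.32 − 7992.36 = 261.96; nΣy² − (Σy)² = 42.6 − 42.25 = 0.35
r = 5.1 / √(261.96 × 0.35) = 5.1 / 9.5753 ≈ 0.533

0.533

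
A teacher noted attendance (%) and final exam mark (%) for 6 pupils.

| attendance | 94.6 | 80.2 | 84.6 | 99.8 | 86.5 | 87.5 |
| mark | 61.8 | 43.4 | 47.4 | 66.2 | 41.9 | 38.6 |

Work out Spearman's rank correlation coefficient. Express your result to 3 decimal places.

Rank attendance: 5, 1, 2, 6, 3, 4
Rank mark: 5, 3, 4, 6, 2, 1
d = rank(attendance) − rank(mark): 0, -2, -2, 0, 1, 3; Σd² = 18
ρ = 1 − 6Σd² / [n(n²−1)] = 1 − 6×18 / (6×35) = 1 − 108/210 ≈ 0.486

0.486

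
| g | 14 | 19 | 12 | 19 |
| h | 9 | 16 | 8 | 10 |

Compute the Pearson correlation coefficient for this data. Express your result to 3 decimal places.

0.730

n = 4, Σg = 64, Σh = 43, Σg² = 1062, Σh² = 501, Σgh = 716
nΣgh − ΣgΣh = 2864 − 2752 = 112
nΣg² − (Σg)² = 4248 − 4096 = 152; nΣh² − (Σh)² = 2004 − 1849 = 155
r = 112 / √(152 × 155) = 112 / 153.4927 ≈ 0.730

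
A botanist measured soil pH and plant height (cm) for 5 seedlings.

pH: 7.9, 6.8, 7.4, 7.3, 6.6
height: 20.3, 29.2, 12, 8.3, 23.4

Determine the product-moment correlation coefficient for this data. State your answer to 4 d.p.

-0.4739

n = 5, Σx = 36, Σy = 93.2, Σx² = 260.26, Σy² = 2025.18, Σxy = 662.76
nΣxy − ΣxΣy = 3313.8 − 3355.2 = -41.4
nΣx² − (Σx)² = 1301.3 − 1296 = 5.3; nΣy² − (Σy)² = 10125.9 − 8686.24 = 1439.66
r = -41.4 / √(5.3 × 1439.66) = -41.4 / 87.3510 ≈ -0.4739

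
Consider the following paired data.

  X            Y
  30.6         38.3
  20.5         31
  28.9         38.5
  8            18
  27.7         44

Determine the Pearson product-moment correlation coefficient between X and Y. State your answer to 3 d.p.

0.947

n = 5, ΣX = 115.7, ΣY = 169.8, ΣX² = 3023.11, ΣY² = 6170.14, ΣXY = 4282.93
nΣXY − ΣXΣY = 21414.65 − 19645.86 = 1768.79
nΣX² − (ΣX)² = 15115.55 − 13386.49 = 1729.06; nΣY² − (ΣY)² = 30850.7 − 28832.04 = 2018.66
r = 1768.79 / √(1729.06 × 2018.66) = 1768.79 / 1868.2570 ≈ 0.947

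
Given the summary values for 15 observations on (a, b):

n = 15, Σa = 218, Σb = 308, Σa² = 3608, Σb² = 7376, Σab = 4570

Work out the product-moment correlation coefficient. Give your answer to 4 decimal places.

0.1378

r = (nΣab − ΣaΣb) / √[(nΣa² − (Σa)²)(nΣb² − (Σb)²)]
Numerator: 15×4570 − 218×308 = 1406
Denominator: √[(54120 − 47524)(110640 − 94864)] = √[6596 × 15776] = 10200.9066
r = 1406 / 10200.9066 ≈ 0.1378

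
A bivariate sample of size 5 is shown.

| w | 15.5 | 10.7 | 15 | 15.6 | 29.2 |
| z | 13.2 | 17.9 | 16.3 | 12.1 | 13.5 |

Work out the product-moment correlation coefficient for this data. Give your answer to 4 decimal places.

n = 5, Σw = 86, Σz = 73, Σw² = 1675.74, Σz² = 1089, Σwz = 1223.59
nΣwz − ΣwΣz = 6117.95 − 6278 = -160.05
nΣw² − (Σw)² = 8378.7 − 7396 = 982.7; nΣz² − (Σz)² = 5445 − 5329 = 116
r = -160.05 / √(982.7 × 116) = -160.05 / 337.6288 ≈ -0.4740

-0.4740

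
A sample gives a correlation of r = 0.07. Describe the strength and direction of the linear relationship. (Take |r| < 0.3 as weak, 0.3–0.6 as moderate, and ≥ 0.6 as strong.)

r = 0.07 > 0 so the relationship is positive.
|r| = 0.07, which falls in the weak range.

weak positive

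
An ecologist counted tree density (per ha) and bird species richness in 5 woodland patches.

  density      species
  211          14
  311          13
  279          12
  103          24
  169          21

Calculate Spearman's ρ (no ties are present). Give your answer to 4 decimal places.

-0.9000

Rank density: 3, 5, 4, 1, 2
Rank species: 3, 2, 1, 5, 4
d = rank(density) − rank(species): 0, 3, 3, -4, -2; Σd² = 38
ρ = 1 − 6Σd² / [n(n²−1)] = 1 − 6×38 / (5×24) = 1 − 228/120 ≈ -0.9000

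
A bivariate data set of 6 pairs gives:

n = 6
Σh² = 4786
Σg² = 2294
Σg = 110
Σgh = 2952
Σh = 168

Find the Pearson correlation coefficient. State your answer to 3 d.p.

r = (nΣgh − ΣgΣh) / √[(nΣg² − (Σg)²)(nΣh² − (Σh)²)]
Numerator: 6×2952 − 110×168 = -768
Denominator: √[(13764 − 12100)(28716 − 28224)] = √[1664 × 492] = 904.8138
r = -768 / 904.8138 ≈ -0.849

-0.849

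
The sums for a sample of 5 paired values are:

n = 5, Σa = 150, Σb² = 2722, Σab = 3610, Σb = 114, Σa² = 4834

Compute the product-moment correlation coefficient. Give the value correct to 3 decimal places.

0.938

r = (nΣab − ΣaΣb) / √[(nΣa² − (Σa)²)(nΣb² − (Σb)²)]
Numerator: 5×3610 − 150×114 = 950
Denominator: √[(24170 − 22500)(13610 − 12996)] = √[1670 × 614] = 1012.6105
r = 950 / 1012.6105 ≈ 0.938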